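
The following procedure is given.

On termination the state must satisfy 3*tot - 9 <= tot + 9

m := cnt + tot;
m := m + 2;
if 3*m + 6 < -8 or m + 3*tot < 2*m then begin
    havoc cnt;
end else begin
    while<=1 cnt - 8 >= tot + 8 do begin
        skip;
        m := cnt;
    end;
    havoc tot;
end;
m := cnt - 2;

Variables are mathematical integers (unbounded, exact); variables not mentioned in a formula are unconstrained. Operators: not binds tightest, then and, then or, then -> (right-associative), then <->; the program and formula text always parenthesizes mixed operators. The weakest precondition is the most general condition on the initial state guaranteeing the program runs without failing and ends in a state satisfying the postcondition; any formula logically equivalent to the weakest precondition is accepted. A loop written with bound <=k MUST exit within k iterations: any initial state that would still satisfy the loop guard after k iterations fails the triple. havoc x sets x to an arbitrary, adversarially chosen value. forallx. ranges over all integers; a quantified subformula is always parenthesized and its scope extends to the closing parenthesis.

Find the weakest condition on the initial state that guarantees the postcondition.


Working backward. After the program, the postcondition 3*tot - 9 <= tot + 9 must hold; in canonical form it is 2*tot <= 18.
Before m := cnt - 2: 2*tot <= 18
Then branch requires 2*tot <= 18; else branch requires (cnt >= tot + 16 -> ((not (cnt >= tot + 16)) and (forall tot_1. 2*tot_1 <= 18))) and ((not (cnt >= tot + 16)) -> (forall tot_1. 2*tot_1 <= 18)).
Before the if: ((3*m < -14 or 3*tot < m) -> 2*tot <= 18) and ((not (3*m < -14 or 3*tot < m)) -> ((cnt >= tot + 16 -> ((not (cnt >= tot + 16)) and (forall tot_1. 2*tot_1 <= 18))) and ((not (cnt >= tot + 16)) -> (forall tot_1. 2*tot_1 <= 18))))
Before m := m + 2: ((3*m < -20 or 3*tot < m + 2) -> 2*tot <= 18) and ((not (3*m < -20 or 3*tot < m + 2)) -> ((cnt >= tot + 16 -> ((not (cnt >= tot + 16)) and (forall tot_1. 2*tot_1 <= 18))) and ((not (cnt >= tot + 16)) -> (forall tot_1. 2*tot_1 <= 18))))
Before m := cnt + tot: ((3*cnt + 3*tot < -20 or 2*tot < cnt + 2) -> 2*tot <= 18) and ((not (3*cnt + 3*tot < -20 or 2*tot < cnt + 2)) -> ((cnt >= tot + 16 -> ((not (cnt >= tot + 16)) and (forall tot_1. 2*tot_1 <= 18))) and ((not (cnt >= tot + 16)) -> (forall tot_1. 2*tot_1 <= 18))))
Answer: WP = ((3*cnt + 3*tot < -20 or 2*tot < cnt + 2) -> 2*tot <= 18) and ((not (3*cnt + 3*tot < -20 or 2*tot < cnt + 2)) -> ((cnt >= tot + 16 -> ((not (cnt >= tot + 16)) and (forall tot_1. 2*tot_1 <= 18))) and ((not (cnt >= tot + 16)) -> (forall tot_1. 2*tot_1 <= 18))))


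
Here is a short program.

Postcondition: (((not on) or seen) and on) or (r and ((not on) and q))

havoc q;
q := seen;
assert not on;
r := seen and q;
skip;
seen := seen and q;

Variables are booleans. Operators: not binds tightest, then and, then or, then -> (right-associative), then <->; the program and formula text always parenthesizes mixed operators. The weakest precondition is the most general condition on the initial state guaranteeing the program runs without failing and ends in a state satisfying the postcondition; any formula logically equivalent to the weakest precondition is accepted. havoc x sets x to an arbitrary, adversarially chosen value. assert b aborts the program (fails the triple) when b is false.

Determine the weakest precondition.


Working backward. After the program, the postcondition (((not on) or seen) and on) or (r and ((not on) and q)) must hold; in canonical form it is (((not on) or seen) and on) or (r and (not on) and q).
Before seen := seen and q: (((not on) or (seen and q)) and on) or (r and (not on) and q)
Before skip: (((not on) or (seen and q)) and on) or (r and (not on) and q)
Before r := seen and q: (((not on) or (seen and q)) and on) or (seen and q and (not on))
Before assert not on: (not on) and ((((not on) or (seen and q)) and on) or (seen and q and (not on)))
Before q := seen: (not on) and ((((not on) or seen) and on) or (seen and (not on)))
Before havoc q: (not on) and ((((not on) or seen) and on) or (seen and (not on)))
Answer: WP = (not on) and ((((not on) or seen) and on) or (seen and (not on)))


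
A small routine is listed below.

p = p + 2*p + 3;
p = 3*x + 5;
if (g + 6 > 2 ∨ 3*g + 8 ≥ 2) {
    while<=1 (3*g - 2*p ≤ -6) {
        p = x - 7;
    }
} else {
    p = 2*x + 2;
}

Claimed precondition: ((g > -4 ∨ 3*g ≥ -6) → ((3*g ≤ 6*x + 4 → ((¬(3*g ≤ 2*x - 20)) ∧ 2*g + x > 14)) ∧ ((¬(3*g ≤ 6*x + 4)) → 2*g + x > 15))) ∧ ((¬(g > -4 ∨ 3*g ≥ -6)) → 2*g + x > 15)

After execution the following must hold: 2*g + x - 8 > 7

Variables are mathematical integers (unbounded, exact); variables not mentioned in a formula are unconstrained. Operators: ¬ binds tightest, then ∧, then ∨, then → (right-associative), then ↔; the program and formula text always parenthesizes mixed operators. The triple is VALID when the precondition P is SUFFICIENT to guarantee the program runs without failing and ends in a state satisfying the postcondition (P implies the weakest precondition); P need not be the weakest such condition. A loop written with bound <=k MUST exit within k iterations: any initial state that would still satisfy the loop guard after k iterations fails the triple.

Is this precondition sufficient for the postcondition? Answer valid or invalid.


Working backward. After the program, the postcondition 2*g + x - 8 > 7 must hold; in canonical form it is 2*g + x > 15.
Then branch requires (3*g ≤ 2*p - 6 → ((¬(3*g ≤ 2*x - 20)) ∧ 2*g + x > 15)) ∧ ((¬(3*g ≤ 2*p - 6)) → 2*g + x > 15); else branch requires 2*g + x > 15.
Before the if: ((g > -4 ∨ 3*g ≥ -6) → ((3*g ≤ 2*p - 6 → ((¬(3*g ≤ 2*x - 20)) ∧ 2*g + x > 15)) ∧ ((¬(3*g ≤ 2*p - 6)) → 2*g + x > 15))) ∧ ((¬(g > -4 ∨ 3*g ≥ -6)) → 2*g + x > 15)
Before p := 3*x + 5: ((g > -4 ∨ 3*g ≥ -6) → ((3*g ≤ 6*x + 4 → ((¬(3*g ≤ 2*x - 20)) ∧ 2*g + x > 15)) ∧ ((¬(3*g ≤ 6*x + 4)) → 2*g + x > 15))) ∧ ((¬(g > -4 ∨ 3*g ≥ -6)) → 2*g + x > 15)
Before p := p + 2*p + 3: ((g > -4 ∨ 3*g ≥ -6) → ((3*g ≤ 6*x + 4 → ((¬(3*g ≤ 2*x - 20)) ∧ 2*g + x > 15)) ∧ ((¬(3*g ≤ 6*x + 4)) → 2*g + x > 15))) ∧ ((¬(g > -4 ∨ 3*g ≥ -6)) → 2*g + x > 15)
The weakest precondition is ((g > -4 ∨ 3*g ≥ -6) → ((3*g ≤ 6*x + 4 → ((¬(3*g ≤ 2*x - 20)) ∧ 2*g + x > 15)) ∧ ((¬(3*g ≤ 6*x + 4)) → 2*g + x > 15))) ∧ ((¬(g > -4 ∨ 3*g ≥ -6)) → 2*g + x > 15).
Check whether ((g > -4 ∨ 3*g ≥ -6) → ((3*g ≤ 6*x + 4 → ((¬(3*g ≤ 2*x - 20)) ∧ 2*g + x > 14)) ∧ ((¬(3*g ≤ 6*x + 4)) → 2*g + x > 15))) ∧ ((¬(g > -4 ∨ 3*g ≥ -6)) → 2*g + x > 15) implies it.
Countermodel: at the initial state g = 2, x = 11, the precondition holds but the weakest precondition fails.
Answer: invalid


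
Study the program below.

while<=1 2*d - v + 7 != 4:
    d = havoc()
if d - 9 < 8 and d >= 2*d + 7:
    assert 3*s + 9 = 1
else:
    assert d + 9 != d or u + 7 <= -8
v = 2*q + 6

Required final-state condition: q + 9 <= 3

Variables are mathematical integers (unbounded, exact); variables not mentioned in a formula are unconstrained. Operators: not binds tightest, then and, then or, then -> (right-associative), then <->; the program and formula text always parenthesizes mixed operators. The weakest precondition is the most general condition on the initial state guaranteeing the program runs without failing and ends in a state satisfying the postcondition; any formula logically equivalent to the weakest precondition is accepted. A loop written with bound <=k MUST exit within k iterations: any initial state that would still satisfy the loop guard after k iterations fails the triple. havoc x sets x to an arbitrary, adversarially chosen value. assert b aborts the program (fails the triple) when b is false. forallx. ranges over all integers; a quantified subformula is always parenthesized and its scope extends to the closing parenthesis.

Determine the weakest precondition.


Working backward. After the program, the postcondition q + 9 <= 3 must hold; in canonical form it is q <= -6.
Before v := 2*q + 6: q <= -6
Then branch requires 3*s = -8 and q <= -6; else branch requires q <= -6.
Before the if: ((d < 17 and d <= -7) -> (3*s = -8 and q <= -6)) and ((not (d < 17 and d <= -7)) -> q <= -6)
Before the loop (bound <=1), unroll the exhaustion recursion (WP_0 = exit-now case; WP_j = one more guarded iteration, up to j = 1):
  WP_0: (not (2*d != v - 3)) and ((d < 17 and d <= -7) -> (3*s = -8 and q <= -6)) and ((not (d < 17 and d <= -7)) -> q <= -6)
  WP_1: (2*d != v - 3 -> (forall d_1. ((not (2*d_1 != v - 3)) and ((d_1 < 17 and d_1 <= -7) -> (3*s = -8 and q <= -6)) and ((not (d_1 < 17 and d_1 <= -7)) -> q <= -6)))) and ((not (2*d != v - 3)) -> (((d < 17 and d <= -7) -> (3*s = -8 and q <= -6)) and ((not (d < 17 and d <= -7)) -> q <= -6)))
So before the loop: (2*d != v - 3 -> (forall d_1. ((not (2*d_1 != v - 3)) and ((d_1 < 17 and d_1 <= -7) -> (3*s = -8 and q <= -6)) and ((not (d_1 < 17 and d_1 <= -7)) -> q <= -6)))) and ((not (2*d != v - 3)) -> (((d < 17 and d <= -7) -> (3*s = -8 and q <= -6)) and ((not (d < 17 and d <= -7)) -> q <= -6)))
Answer: WP = (2*d != v - 3 -> (forall d_1. ((not (2*d_1 != v - 3)) and ((d_1 < 17 and d_1 <= -7) -> (3*s = -8 and q <= -6)) and ((not (d_1 < 17 and d_1 <= -7)) -> q <= -6)))) and ((not (2*d != v - 3)) -> (((d < 17 and d <= -7) -> (3*s = -8 and q <= -6)) and ((not (d < 17 and d <= -7)) -> q <= -6)))


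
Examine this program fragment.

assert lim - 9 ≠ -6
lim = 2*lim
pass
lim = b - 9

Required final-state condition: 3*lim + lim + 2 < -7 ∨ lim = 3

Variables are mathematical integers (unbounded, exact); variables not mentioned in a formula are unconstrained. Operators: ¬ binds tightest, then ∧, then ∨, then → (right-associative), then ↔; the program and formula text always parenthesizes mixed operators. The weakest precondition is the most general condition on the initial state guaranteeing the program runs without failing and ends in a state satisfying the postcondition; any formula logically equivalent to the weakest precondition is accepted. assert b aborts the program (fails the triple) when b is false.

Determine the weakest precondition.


Working backward. After the program, the postcondition 3*lim + lim + 2 < -7 ∨ lim = 3 must hold; in canonical form it is 4*lim < -9 ∨ lim = 3.
Before lim := b - 9: 4*b < 27 ∨ b = 12
Before skip: 4*b < 27 ∨ b = 12
Before lim := 2*lim: 4*b < 27 ∨ b = 12
Before assert lim - 9 ≠ -6: lim ≠ 3 ∧ (4*b < 27 ∨ b = 12)
Answer: WP = lim ≠ 3 ∧ (4*b < 27 ∨ b = 12)


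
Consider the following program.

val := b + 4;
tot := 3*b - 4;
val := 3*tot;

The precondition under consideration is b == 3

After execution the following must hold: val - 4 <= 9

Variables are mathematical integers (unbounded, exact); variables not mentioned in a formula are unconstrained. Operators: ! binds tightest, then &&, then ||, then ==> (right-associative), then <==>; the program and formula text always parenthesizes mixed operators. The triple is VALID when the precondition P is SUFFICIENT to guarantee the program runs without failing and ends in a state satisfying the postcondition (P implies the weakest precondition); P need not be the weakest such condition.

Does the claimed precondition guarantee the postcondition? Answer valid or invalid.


Working backward. After the program, the postcondition val - 4 <= 9 must hold; in canonical form it is val <= 13.
Before val := 3*tot: 3*tot <= 13
Before tot := 3*b - 4: 9*b <= 25
Before val := b + 4: 9*b <= 25
The weakest precondition is 9*b <= 25.
Check whether b == 3 implies it.
Countermodel: at the initial state b = 3, the precondition holds but the weakest precondition fails.
Answer: invalid


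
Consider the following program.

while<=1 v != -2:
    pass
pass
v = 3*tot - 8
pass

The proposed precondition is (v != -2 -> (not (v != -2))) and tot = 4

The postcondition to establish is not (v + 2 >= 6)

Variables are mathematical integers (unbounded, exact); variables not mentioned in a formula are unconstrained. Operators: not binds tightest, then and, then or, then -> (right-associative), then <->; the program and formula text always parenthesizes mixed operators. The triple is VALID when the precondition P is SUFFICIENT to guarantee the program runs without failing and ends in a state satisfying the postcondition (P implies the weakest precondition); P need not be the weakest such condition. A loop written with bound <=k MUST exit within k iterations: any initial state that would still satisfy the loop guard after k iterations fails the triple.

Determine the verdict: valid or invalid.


Working backward. After the program, the postcondition not (v + 2 >= 6) must hold; in canonical form it is not (v >= 4).
Before skip: not (v >= 4)
Before v := 3*tot - 8: not (3*tot >= 12)
Before skip: not (3*tot >= 12)
Before the loop (bound <=1), unroll the exhaustion recursion (WP_0 = exit-now case; WP_j = one more guarded iteration, up to j = 1):
  WP_0: (not (v != -2)) and (not (3*tot >= 12))
  WP_1: (v != -2 -> ((not (v != -2)) and (not (3*tot >= 12)))) and ((not (v != -2)) -> (not (3*tot >= 12)))
So before the loop: (v != -2 -> ((not (v != -2)) and (not (3*tot >= 12)))) and ((not (v != -2)) -> (not (3*tot >= 12)))
The weakest precondition is (v != -2 -> ((not (v != -2)) and (not (3*tot >= 12)))) and ((not (v != -2)) -> (not (3*tot >= 12))).
Check whether (v != -2 -> (not (v != -2))) and tot = 4 implies it.
Countermodel: at the initial state tot = 4, v = -2, the precondition holds but the weakest precondition fails.
Answer: invalid


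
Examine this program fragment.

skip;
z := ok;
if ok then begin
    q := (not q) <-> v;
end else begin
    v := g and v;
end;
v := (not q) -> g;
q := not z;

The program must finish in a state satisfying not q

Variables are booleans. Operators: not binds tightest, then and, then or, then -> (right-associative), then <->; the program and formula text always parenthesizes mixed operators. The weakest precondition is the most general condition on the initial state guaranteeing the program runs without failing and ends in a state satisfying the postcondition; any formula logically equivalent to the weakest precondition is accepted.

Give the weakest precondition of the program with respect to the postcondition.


Working backward. After the program, not q must hold.
Before q := not z: z
Before v := (not q) -> g: z
Then branch requires z; else branch requires z.
Before the if: (ok -> z) and ((not ok) -> z)
Before z := ok: (not ok) -> ok
Before skip: (not ok) -> ok
Answer: WP = (not ok) -> ok


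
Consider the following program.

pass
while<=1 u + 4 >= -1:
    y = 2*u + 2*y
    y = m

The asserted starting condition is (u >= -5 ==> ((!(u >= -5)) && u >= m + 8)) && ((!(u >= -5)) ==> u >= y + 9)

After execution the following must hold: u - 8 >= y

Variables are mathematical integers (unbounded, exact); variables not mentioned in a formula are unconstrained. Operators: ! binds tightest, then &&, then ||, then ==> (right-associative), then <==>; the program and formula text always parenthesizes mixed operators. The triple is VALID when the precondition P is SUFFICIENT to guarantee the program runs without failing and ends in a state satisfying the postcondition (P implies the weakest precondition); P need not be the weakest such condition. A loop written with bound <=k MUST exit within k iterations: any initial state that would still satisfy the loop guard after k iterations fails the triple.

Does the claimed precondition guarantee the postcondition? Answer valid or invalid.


Working backward. After the program, the postcondition u - 8 >= y must hold; in canonical form it is u >= y + 8.
Before the loop (bound <=1), unroll the exhaustion recursion (WP_0 = exit-now case; WP_j = one more guarded iteration, up to j = 1):
  WP_0: (!(u >= -5)) && u >= y + 8
  WP_1: (u >= -5 ==> ((!(u >= -5)) && u >= m + 8)) && ((!(u >= -5)) ==> u >= y + 8)
So before the loop: (u >= -5 ==> ((!(u >= -5)) && u >= m + 8)) && ((!(u >= -5)) ==> u >= y + 8)
Before skip: (u >= -5 ==> ((!(u >= -5)) && u >= m + 8)) && ((!(u >= -5)) ==> u >= y + 8)
The weakest precondition is (u >= -5 ==> ((!(u >= -5)) && u >= m + 8)) && ((!(u >= -5)) ==> u >= y + 8).
Check whether (u >= -5 ==> ((!(u >= -5)) && u >= m + 8)) && ((!(u >= -5)) ==> u >= y + 9) implies it.
Every state satisfying the precondition satisfies the weakest precondition: the implication holds.
Answer: valid


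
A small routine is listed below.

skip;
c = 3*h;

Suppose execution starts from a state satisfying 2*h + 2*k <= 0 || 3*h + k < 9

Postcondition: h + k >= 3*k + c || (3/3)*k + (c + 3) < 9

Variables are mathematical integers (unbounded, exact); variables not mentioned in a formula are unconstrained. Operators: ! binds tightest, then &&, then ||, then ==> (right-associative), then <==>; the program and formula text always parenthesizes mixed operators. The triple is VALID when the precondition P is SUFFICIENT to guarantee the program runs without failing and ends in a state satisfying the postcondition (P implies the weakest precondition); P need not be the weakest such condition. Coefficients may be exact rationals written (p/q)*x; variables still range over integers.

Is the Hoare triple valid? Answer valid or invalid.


Working backward. After the program, the postcondition h + k >= 3*k + c || (3/3)*k + (c + 3) < 9 must hold; in canonical form it is h >= c + 2*k || c + k < 6.
Before c := 3*h: 2*h + 2*k <= 0 || 3*h + k < 6
Before skip: 2*h + 2*k <= 0 || 3*h + k < 6
The weakest precondition is 2*h + 2*k <= 0 || 3*h + k < 6.
Check whether 2*h + 2*k <= 0 || 3*h + k < 9 implies it.
Countermodel: at the initial state h = 2, k = 0, the precondition holds but the weakest precondition fails.
Answer: invalid


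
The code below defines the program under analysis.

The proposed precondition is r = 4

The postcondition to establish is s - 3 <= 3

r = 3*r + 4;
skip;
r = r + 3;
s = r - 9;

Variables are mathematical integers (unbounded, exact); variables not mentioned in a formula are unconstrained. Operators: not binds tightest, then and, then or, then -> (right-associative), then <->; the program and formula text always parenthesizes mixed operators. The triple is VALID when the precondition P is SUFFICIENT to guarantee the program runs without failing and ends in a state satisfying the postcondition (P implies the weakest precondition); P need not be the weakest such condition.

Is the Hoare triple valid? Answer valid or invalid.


Working backward. After the program, the postcondition s - 3 <= 3 must hold; in canonical form it is s <= 6.
Before s := r - 9: r <= 15
Before r := r + 3: r <= 12
Before skip: r <= 12
Before r := 3*r + 4: 3*r <= 8
The weakest precondition is 3*r <= 8.
Check whether r = 4 implies it.
Countermodel: at the initial state r = 4, the precondition holds but the weakest precondition fails.
Answer: invalid


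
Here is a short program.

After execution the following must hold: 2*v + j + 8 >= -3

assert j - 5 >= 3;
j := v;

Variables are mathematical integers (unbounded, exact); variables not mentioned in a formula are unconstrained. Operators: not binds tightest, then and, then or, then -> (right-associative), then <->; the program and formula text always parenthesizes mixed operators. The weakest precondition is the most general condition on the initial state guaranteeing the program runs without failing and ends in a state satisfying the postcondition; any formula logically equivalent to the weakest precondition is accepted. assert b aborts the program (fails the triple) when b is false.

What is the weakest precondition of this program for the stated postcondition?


Working backward. After the program, the postcondition 2*v + j + 8 >= -3 must hold; in canonical form it is j + 2*v >= -11.
Before j := v: 3*v >= -11
Before assert j - 5 >= 3: j >= 8 and 3*v >= -11
Answer: WP = j >= 8 and 3*v >= -11


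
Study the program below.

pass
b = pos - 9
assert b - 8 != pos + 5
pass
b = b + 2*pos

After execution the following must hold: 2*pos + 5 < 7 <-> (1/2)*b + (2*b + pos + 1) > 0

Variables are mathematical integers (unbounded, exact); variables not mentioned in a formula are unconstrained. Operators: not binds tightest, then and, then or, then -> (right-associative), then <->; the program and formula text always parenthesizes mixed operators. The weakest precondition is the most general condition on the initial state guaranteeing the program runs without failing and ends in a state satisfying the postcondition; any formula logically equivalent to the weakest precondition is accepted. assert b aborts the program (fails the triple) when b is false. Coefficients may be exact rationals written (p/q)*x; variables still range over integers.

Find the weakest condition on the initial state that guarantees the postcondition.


Working backward. After the program, the postcondition 2*pos + 5 < 7 <-> (1/2)*b + (2*b + pos + 1) > 0 must hold; in canonical form it is 2*pos < 2 <-> (5/2)*b + pos > -1.
Before b := b + 2*pos: 2*pos < 2 <-> (5/2)*b + 6*pos > -1
Before skip: 2*pos < 2 <-> (5/2)*b + 6*pos > -1
Before assert b - 8 != pos + 5: b != pos + 13 and (2*pos < 2 <-> (5/2)*b + 6*pos > -1)
Before b := pos - 9: 2*pos < 2 <-> (17/2)*pos > 43/2
Before skip: 2*pos < 2 <-> (17/2)*pos > 43/2
Answer: WP = 2*pos < 2 <-> (17/2)*pos > 43/2


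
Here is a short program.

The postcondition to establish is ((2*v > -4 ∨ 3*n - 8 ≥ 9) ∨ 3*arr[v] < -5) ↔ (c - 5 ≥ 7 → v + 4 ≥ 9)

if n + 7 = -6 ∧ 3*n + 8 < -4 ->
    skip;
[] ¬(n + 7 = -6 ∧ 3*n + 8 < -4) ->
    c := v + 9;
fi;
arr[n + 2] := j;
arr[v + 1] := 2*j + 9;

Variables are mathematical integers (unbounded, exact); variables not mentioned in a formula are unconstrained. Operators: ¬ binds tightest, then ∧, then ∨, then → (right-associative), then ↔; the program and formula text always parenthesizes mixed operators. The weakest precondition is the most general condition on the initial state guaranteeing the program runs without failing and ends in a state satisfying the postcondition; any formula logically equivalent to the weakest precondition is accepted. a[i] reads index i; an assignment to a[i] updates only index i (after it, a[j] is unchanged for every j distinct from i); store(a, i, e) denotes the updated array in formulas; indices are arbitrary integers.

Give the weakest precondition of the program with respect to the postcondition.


Working backward. After the program, the postcondition ((2*v > -4 ∨ 3*n - 8 ≥ 9) ∨ 3*arr[v] < -5) ↔ (c - 5 ≥ 7 → v + 4 ≥ 9) must hold; in canonical form it is (2*v > -4 ∨ 3*n ≥ 17 ∨ 3*arr[v] < -5) ↔ (c ≥ 12 → v ≥ 5).
Before arr[v + 1] := 2*j + 9: (2*v > -4 ∨ 3*n ≥ 17 ∨ 3*store(arr, v + 1, 2*j + 9)[v] < -5) ↔ (c ≥ 12 → v ≥ 5)
Before arr[n + 2] := j: (2*v > -4 ∨ 3*n ≥ 17 ∨ 3*store(store(arr, n + 2, j), v + 1, 2*j + 9)[v] < -5) ↔ (c ≥ 12 → v ≥ 5)
Then branch requires (2*v > -4 ∨ 3*n ≥ 17 ∨ 3*store(store(arr, n + 2, j), v + 1, 2*j + 9)[v] < -5) ↔ (c ≥ 12 → v ≥ 5); else branch requires (2*v > -4 ∨ 3*n ≥ 17 ∨ 3*store(store(arr, n + 2, j), v + 1, 2*j + 9)[v] < -5) ↔ (v ≥ 3 → v ≥ 5).
Before the if: ((n = -13 ∧ 3*n < -12) → ((2*v > -4 ∨ 3*n ≥ 17 ∨ 3*store(store(arr, n + 2, j), v + 1, 2*j + 9)[v] < -5) ↔ (c ≥ 12 → v ≥ 5))) ∧ ((¬(n = -13 ∧ 3*n < -12)) → ((2*v > -4 ∨ 3*n ≥ 17 ∨ 3*store(store(arr, n + 2, j), v + 1, 2*j + 9)[v] < -5) ↔ (v ≥ 3 → v ≥ 5)))
Answer: WP = ((n = -13 ∧ 3*n < -12) → ((2*v > -4 ∨ 3*n ≥ 17 ∨ 3*store(store(arr, n + 2, j), v + 1, 2*j + 9)[v] < -5) ↔ (c ≥ 12 → v ≥ 5))) ∧ ((¬(n = -13 ∧ 3*n < -12)) → ((2*v > -4 ∨ 3*n ≥ 17 ∨ 3*store(store(arr, n + 2, j), v + 1, 2*j + 9)[v] < -5) ↔ (v ≥ 3 → v ≥ 5)))


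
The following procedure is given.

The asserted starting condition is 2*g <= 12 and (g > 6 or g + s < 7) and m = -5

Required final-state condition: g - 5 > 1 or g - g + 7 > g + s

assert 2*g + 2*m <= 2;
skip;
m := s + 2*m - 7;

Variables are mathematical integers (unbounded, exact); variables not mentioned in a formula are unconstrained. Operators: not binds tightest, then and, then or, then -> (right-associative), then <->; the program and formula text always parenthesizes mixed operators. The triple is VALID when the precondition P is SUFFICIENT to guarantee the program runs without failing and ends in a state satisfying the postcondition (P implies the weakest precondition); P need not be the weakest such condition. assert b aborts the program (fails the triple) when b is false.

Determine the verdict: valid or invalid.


Working backward. After the program, the postcondition g - 5 > 1 or g - g + 7 > g + s must hold; in canonical form it is g > 6 or g + s < 7.
Before m := s + 2*m - 7: g > 6 or g + s < 7
Before skip: g > 6 or g + s < 7
Before assert 2*g + 2*m <= 2: 2*g + 2*m <= 2 and (g > 6 or g + s < 7)
The weakest precondition is 2*g + 2*m <= 2 and (g > 6 or g + s < 7).
Check whether 2*g <= 12 and (g > 6 or g + s < 7) and m = -5 implies it.
Every state satisfying the precondition satisfies the weakest precondition: the implication holds.
Answer: valid


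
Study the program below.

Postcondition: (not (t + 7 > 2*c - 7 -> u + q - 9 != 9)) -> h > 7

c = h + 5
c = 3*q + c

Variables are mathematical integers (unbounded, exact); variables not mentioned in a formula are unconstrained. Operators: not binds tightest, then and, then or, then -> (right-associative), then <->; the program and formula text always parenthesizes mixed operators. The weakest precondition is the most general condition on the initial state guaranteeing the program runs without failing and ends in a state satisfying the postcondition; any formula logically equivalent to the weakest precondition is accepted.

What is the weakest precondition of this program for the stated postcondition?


Working backward. After the program, the postcondition (not (t + 7 > 2*c - 7 -> u + q - 9 != 9)) -> h > 7 must hold; in canonical form it is (not (t > 2*c - 14 -> q + u != 18)) -> h > 7.
Before c := 3*q + c: (not (t > 2*c + 6*q - 14 -> q + u != 18)) -> h > 7
Before c := h + 5: (not (t > 2*h + 6*q - 4 -> q + u != 18)) -> h > 7
Answer: WP = (not (t > 2*h + 6*q - 4 -> q + u != 18)) -> h > 7


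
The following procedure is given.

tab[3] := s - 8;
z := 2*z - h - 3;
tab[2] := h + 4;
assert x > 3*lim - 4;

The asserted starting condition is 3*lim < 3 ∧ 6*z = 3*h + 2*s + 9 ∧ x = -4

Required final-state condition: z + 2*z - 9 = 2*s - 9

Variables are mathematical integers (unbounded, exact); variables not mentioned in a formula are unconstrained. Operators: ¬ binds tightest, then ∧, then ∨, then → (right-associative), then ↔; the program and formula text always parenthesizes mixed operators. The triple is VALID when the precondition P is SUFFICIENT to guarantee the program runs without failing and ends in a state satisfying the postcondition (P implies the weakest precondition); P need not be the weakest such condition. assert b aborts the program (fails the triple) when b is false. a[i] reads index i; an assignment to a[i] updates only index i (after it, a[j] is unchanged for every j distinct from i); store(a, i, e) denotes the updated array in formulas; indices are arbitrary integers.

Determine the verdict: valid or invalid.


Working backward. After the program, the postcondition z + 2*z - 9 = 2*s - 9 must hold; in canonical form it is 3*z = 2*s.
Before assert x > 3*lim - 4: x > 3*lim - 4 ∧ 3*z = 2*s
Before tab[2] := h + 4: x > 3*lim - 4 ∧ 3*z = 2*s
Before z := 2*z - h - 3: x > 3*lim - 4 ∧ 6*z = 3*h + 2*s + 9
Before tab[3] := s - 8: x > 3*lim - 4 ∧ 6*z = 3*h + 2*s + 9
The weakest precondition is x > 3*lim - 4 ∧ 6*z = 3*h + 2*s + 9.
Check whether 3*lim < 3 ∧ 6*z = 3*h + 2*s + 9 ∧ x = -4 implies it.
Countermodel: at the initial state h = -1, lim = 0, s = 0, x = -4, z = 1, the precondition holds but the weakest precondition fails.
Answer: invalid


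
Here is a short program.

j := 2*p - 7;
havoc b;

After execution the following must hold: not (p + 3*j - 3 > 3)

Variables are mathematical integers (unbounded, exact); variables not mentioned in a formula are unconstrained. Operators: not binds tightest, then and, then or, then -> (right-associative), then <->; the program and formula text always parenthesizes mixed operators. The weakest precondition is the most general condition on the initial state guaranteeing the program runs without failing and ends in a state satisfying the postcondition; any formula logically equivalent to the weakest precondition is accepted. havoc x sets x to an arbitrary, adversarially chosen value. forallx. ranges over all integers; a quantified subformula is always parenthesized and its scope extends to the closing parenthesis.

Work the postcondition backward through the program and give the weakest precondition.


Working backward. After the program, the postcondition not (p + 3*j - 3 > 3) must hold; in canonical form it is not (3*j + p > 6).
Before havoc b: not (3*j + p > 6)
Before j := 2*p - 7: not (7*p > 27)
Answer: WP = not (7*p > 27)


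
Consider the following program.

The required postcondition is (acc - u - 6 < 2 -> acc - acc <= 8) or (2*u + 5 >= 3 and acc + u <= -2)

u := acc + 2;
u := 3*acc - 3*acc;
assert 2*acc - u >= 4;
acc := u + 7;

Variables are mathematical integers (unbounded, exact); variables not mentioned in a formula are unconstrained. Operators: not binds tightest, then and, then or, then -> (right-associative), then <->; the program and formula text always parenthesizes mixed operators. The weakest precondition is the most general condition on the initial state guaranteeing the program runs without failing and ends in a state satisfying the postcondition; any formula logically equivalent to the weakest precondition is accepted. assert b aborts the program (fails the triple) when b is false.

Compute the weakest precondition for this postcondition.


Working backward. After the program, the postcondition (acc - u - 6 < 2 -> acc - acc <= 8) or (2*u + 5 >= 3 and acc + u <= -2) must hold; in canonical form it is true.
Before acc := u + 7: true
Before assert 2*acc - u >= 4: 2*acc >= u + 4
Before u := 3*acc - 3*acc: 2*acc >= 4
Before u := acc + 2: 2*acc >= 4
Answer: WP = 2*acc >= 4


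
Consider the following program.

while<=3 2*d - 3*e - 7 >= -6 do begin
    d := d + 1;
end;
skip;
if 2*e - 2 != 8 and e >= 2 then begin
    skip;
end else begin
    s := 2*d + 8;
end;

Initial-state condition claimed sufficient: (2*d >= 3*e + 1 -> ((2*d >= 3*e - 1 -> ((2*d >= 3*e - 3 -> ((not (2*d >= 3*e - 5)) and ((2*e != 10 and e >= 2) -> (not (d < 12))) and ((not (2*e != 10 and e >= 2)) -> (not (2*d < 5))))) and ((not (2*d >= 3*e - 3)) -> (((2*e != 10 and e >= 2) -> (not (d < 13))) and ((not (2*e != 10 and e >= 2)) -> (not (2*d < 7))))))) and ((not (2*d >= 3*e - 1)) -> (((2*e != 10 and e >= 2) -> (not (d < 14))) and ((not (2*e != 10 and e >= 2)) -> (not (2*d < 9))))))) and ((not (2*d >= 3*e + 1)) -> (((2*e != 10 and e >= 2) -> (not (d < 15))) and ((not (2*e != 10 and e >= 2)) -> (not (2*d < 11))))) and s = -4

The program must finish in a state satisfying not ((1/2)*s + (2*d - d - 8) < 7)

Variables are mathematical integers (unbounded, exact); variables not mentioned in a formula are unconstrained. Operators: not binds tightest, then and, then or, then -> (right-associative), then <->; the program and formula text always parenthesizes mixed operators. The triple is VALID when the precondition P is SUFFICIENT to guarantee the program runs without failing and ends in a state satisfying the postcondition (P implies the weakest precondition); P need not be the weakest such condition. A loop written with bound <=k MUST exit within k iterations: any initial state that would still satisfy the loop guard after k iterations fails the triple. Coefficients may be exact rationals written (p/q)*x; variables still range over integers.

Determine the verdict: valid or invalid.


Working backward. After the program, the postcondition not ((1/2)*s + (2*d - d - 8) < 7) must hold; in canonical form it is not (d + (1/2)*s < 15).
Then branch requires not (d + (1/2)*s < 15); else branch requires not (2*d < 11).
Before the if: ((2*e != 10 and e >= 2) -> (not (d + (1/2)*s < 15))) and ((not (2*e != 10 and e >= 2)) -> (not (2*d < 11)))
Before skip: ((2*e != 10 and e >= 2) -> (not (d + (1/2)*s < 15))) and ((not (2*e != 10 and e >= 2)) -> (not (2*d < 11)))
Before the loop (bound <=3), unroll the exhaustion recursion (WP_0 = exit-now case; WP_j = one more guarded iteration, up to j = 3):
  WP_0: (not (2*d >= 3*e + 1)) and ((2*e != 10 and e >= 2) -> (not (d + (1/2)*s < 15))) and ((not (2*e != 10 and e >= 2)) -> (not (2*d < 11)))
  WP_1: (2*d >= 3*e + 1 -> ((not (2*d >= 3*e - 1)) and ((2*e != 10 and e >= 2) -> (not (d + (1/2)*s < 14))) and ((not (2*e != 10 and e >= 2)) -> (not (2*d < 9))))) and ((not (2*d >= 3*e + 1)) -> (((2*e != 10 and e >= 2) -> (not (d + (1/2)*s < 15))) and ((not (2*e != 10 and e >= 2)) -> (not (2*d < 11)))))
  WP_2: (2*d >= 3*e + 1 -> ((2*d >= 3*e - 1 -> ((not (2*d >= 3*e - 3)) and ((2*e != 10 and e >= 2) -> (not (d + (1/2)*s < 13))) and ((not (2*e != 10 and e >= 2)) -> (not (2*d < 7))))) and ((not (2*d >= 3*e - 1)) -> (((2*e != 10 and e >= 2) -> (not (d + (1/2)*s < 14))) and ((not (2*e != 10 and e >= 2)) -> (not (2*d < 9))))))) and ((not (2*d >= 3*e + 1)) -> (((2*e != 10 and e >= 2) -> (not (d + (1/2)*s < 15))) and ((not (2*e != 10 and e >= 2)) -> (not (2*d < 11)))))
  WP_3: (2*d >= 3*e + 1 -> ((2*d >= 3*e - 1 -> ((2*d >= 3*e - 3 -> ((not (2*d >= 3*e - 5)) and ((2*e != 10 and e >= 2) -> (not (d + (1/2)*s < 12))) and ((not (2*e != 10 and e >= 2)) -> (not (2*d < 5))))) and ((not (2*d >= 3*e - 3)) -> (((2*e != 10 and e >= 2) -> (not (d + (1/2)*s < 13))) and ((not (2*e != 10 and e >= 2)) -> (not (2*d < 7))))))) and ((not (2*d >= 3*e - 1)) -> (((2*e != 10 and e >= 2) -> (not (d + (1/2)*s < 14))) and ((not (2*e != 10 and e >= 2)) -> (not (2*d < 9))))))) and ((not (2*d >= 3*e + 1)) -> (((2*e != 10 and e >= 2) -> (not (d + (1/2)*s < 15))) and ((not (2*e != 10 and e >= 2)) -> (not (2*d < 11)))))
So before the loop: (2*d >= 3*e + 1 -> ((2*d >= 3*e - 1 -> ((2*d >= 3*e - 3 -> ((not (2*d >= 3*e - 5)) and ((2*e != 10 and e >= 2) -> (not (d + (1/2)*s < 12))) and ((not (2*e != 10 and e >= 2)) -> (not (2*d < 5))))) and ((not (2*d >= 3*e - 3)) -> (((2*e != 10 and e >= 2) -> (not (d + (1/2)*s < 13))) and ((not (2*e != 10 and e >= 2)) -> (not (2*d < 7))))))) and ((not (2*d >= 3*e - 1)) -> (((2*e != 10 and e >= 2) -> (not (d + (1/2)*s < 14))) and ((not (2*e != 10 and e >= 2)) -> (not (2*d < 9))))))) and ((not (2*d >= 3*e + 1)) -> (((2*e != 10 and e >= 2) -> (not (d + (1/2)*s < 15))) and ((not (2*e != 10 and e >= 2)) -> (not (2*d < 11)))))
The weakest precondition is (2*d >= 3*e + 1 -> ((2*d >= 3*e - 1 -> ((2*d >= 3*e - 3 -> ((not (2*d >= 3*e - 5)) and ((2*e != 10 and e >= 2) -> (not (d + (1/2)*s < 12))) and ((not (2*e != 10 and e >= 2)) -> (not (2*d < 5))))) and ((not (2*d >= 3*e - 3)) -> (((2*e != 10 and e >= 2) -> (not (d + (1/2)*s < 13))) and ((not (2*e != 10 and e >= 2)) -> (not (2*d < 7))))))) and ((not (2*d >= 3*e - 1)) -> (((2*e != 10 and e >= 2) -> (not (d + (1/2)*s < 14))) and ((not (2*e != 10 and e >= 2)) -> (not (2*d < 9))))))) and ((not (2*d >= 3*e + 1)) -> (((2*e != 10 and e >= 2) -> (not (d + (1/2)*s < 15))) and ((not (2*e != 10 and e >= 2)) -> (not (2*d < 11))))).
Check whether (2*d >= 3*e + 1 -> ((2*d >= 3*e - 1 -> ((2*d >= 3*e - 3 -> ((not (2*d >= 3*e - 5)) and ((2*e != 10 and e >= 2) -> (not (d < 12))) and ((not (2*e != 10 and e >= 2)) -> (not (2*d < 5))))) and ((not (2*d >= 3*e - 3)) -> (((2*e != 10 and e >= 2) -> (not (d < 13))) and ((not (2*e != 10 and e >= 2)) -> (not (2*d < 7))))))) and ((not (2*d >= 3*e - 1)) -> (((2*e != 10 and e >= 2) -> (not (d < 14))) and ((not (2*e != 10 and e >= 2)) -> (not (2*d < 9))))))) and ((not (2*d >= 3*e + 1)) -> (((2*e != 10 and e >= 2) -> (not (d < 15))) and ((not (2*e != 10 and e >= 2)) -> (not (2*d < 11))))) and s = -4 implies it.
Countermodel: at the initial state d = 16, e = 11, s = -4, the precondition holds but the weakest precondition fails.
Answer: invalid


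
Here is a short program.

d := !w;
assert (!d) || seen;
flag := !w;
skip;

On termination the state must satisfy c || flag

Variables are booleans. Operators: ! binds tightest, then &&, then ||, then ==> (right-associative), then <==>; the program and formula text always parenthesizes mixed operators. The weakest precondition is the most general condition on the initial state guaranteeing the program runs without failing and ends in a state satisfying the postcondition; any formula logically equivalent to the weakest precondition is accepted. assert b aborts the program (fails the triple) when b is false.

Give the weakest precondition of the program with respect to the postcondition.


Working backward. After the program, c || flag must hold.
Before skip: c || flag
Before flag := !w: c || (!w)
Before assert (!d) || seen: ((!d) || seen) && (c || (!w))
Before d := !w: (w || seen) && (c || (!w))
Answer: WP = (w || seen) && (c || (!w))


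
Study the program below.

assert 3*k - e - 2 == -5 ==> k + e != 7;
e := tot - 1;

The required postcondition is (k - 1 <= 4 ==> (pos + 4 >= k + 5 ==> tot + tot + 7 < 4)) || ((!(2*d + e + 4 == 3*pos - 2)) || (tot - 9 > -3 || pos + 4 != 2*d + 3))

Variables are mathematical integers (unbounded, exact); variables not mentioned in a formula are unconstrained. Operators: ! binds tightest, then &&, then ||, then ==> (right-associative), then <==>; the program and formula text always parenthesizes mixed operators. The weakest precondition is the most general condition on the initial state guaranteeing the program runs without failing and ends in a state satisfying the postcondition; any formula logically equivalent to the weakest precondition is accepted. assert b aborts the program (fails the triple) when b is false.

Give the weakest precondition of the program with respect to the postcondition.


Working backward. After the program, the postcondition (k - 1 <= 4 ==> (pos + 4 >= k + 5 ==> tot + tot + 7 < 4)) || ((!(2*d + e + 4 == 3*pos - 2)) || (tot - 9 > -3 || pos + 4 != 2*d + 3)) must hold; in canonical form it is (k <= 5 ==> (pos >= k + 1 ==> 2*tot < -3)) || (!(2*d + e == 3*pos - 6)) || tot > 6 || pos != 2*d - 1.
Before e := tot - 1: (k <= 5 ==> (pos >= k + 1 ==> 2*tot < -3)) || (!(2*d + tot == 3*pos - 5)) || tot > 6 || pos != 2*d - 1
Before assert 3*k - e - 2 == -5 ==> k + e != 7: (3*k == e - 3 ==> e + k != 7) && ((k <= 5 ==> (pos >= k + 1 ==> 2*tot < -3)) || (!(2*d + tot == 3*pos - 5)) || tot > 6 || pos != 2*d - 1)
Answer: WP = (3*k == e - 3 ==> e + k != 7) && ((k <= 5 ==> (pos >= k + 1 ==> 2*tot < -3)) || (!(2*d + tot == 3*pos - 5)) || tot > 6 || pos != 2*d - 1)


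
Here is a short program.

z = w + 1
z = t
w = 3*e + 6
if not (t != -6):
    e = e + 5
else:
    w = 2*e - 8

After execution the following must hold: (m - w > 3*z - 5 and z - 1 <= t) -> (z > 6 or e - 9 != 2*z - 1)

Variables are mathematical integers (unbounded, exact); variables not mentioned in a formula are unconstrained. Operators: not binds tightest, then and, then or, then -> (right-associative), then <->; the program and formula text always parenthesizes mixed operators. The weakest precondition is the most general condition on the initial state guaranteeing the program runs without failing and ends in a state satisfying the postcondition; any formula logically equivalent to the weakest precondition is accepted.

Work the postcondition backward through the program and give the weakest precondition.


Working backward. After the program, the postcondition (m - w > 3*z - 5 and z - 1 <= t) -> (z > 6 or e - 9 != 2*z - 1) must hold; in canonical form it is (m > w + 3*z - 5 and z <= t + 1) -> (z > 6 or e != 2*z + 8).
Then branch requires (m > w + 3*z - 5 and z <= t + 1) -> (z > 6 or e != 2*z + 3); else branch requires (m > 2*e + 3*z - 13 and z <= t + 1) -> (z > 6 or e != 2*z + 8).
Before the if: ((not (t != -6)) -> ((m > w + 3*z - 5 and z <= t + 1) -> (z > 6 or e != 2*z + 3))) and (t != -6 -> ((m > 2*e + 3*z - 13 and z <= t + 1) -> (z > 6 or e != 2*z + 8)))
Before w := 3*e + 6: ((not (t != -6)) -> ((m > 3*e + 3*z + 1 and z <= t + 1) -> (z > 6 or e != 2*z + 3))) and (t != -6 -> ((m > 2*e + 3*z - 13 and z <= t + 1) -> (z > 6 or e != 2*z + 8)))
Before z := t: ((not (t != -6)) -> (m > 3*e + 3*t + 1 -> (t > 6 or e != 2*t + 3))) and (t != -6 -> (m > 2*e + 3*t - 13 -> (t > 6 or e != 2*t + 8)))
Before z := w + 1: ((not (t != -6)) -> (m > 3*e + 3*t + 1 -> (t > 6 or e != 2*t + 3))) and (t != -6 -> (m > 2*e + 3*t - 13 -> (t > 6 or e != 2*t + 8)))
Answer: WP = ((not (t != -6)) -> (m > 3*e + 3*t + 1 -> (t > 6 or e != 2*t + 3))) and (t != -6 -> (m > 2*e + 3*t - 13 -> (t > 6 or e != 2*t + 8)))
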